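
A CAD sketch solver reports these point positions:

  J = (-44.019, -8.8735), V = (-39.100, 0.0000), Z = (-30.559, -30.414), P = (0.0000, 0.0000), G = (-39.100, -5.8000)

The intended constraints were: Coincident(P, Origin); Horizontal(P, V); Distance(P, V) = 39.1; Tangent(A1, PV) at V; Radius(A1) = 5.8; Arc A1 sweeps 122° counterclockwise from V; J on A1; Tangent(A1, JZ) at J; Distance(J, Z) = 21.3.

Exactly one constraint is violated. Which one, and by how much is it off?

Distance(J, Z) = 21.3 — off by 4.10.

P = (0.00, 0.00) ✓; P.y = 0.00, V.y = 0.00 ✓; |PV| = 39.10 ✓; ∠(GV, VP) = 90.00° ✓; |GV| = 5.800 ✓; bearing(G→J) − bearing(G→V) = 122.0° ✓; |GJ| = 5.800 ✓; ∠(GJ, JZ) = 90.00° ✓; |JZ| = 25.40 ✗.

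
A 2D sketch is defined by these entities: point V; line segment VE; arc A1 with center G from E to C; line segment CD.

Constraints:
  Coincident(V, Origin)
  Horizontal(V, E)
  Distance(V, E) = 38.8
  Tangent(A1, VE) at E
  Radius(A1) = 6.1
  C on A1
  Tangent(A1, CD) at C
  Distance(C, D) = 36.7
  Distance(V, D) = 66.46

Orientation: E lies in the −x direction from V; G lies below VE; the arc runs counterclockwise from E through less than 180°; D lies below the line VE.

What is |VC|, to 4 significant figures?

45.02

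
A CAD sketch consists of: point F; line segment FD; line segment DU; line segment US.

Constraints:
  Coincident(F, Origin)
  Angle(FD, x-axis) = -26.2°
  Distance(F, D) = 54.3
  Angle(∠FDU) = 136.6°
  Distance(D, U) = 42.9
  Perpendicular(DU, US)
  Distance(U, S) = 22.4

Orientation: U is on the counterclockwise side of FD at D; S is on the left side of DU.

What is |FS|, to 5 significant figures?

83.692

F is at the origin; FD runs at -26.2° with length 54.3, so D = 54.3·(cos -26.2°, sin -26.2°) = (48.721, -23.974). ∠FDU = 136.6°, so DU runs at -26.2° + (180° − 136.6°) = 17.200° from the x-axis; with |DU| = 42.9, U = D + 42.9·(cos 17.200°, sin 17.200°) = (89.703, -11.288). DU is perpendicular to US; with |US| = 22.4 on the left of DU, S = U + 22.4·(-0.29571, 0.95528) = (83.079, 10.110). Then |FS| = |S − F| = 83.692.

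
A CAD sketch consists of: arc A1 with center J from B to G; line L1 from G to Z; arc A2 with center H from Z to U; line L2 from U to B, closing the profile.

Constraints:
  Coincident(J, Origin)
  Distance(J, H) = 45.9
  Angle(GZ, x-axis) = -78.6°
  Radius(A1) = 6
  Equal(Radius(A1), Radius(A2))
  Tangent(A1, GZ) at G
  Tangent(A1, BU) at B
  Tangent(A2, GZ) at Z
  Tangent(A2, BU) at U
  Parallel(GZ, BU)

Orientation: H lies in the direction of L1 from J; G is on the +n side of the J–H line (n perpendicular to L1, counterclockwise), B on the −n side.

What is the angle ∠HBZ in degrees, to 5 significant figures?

7.2039°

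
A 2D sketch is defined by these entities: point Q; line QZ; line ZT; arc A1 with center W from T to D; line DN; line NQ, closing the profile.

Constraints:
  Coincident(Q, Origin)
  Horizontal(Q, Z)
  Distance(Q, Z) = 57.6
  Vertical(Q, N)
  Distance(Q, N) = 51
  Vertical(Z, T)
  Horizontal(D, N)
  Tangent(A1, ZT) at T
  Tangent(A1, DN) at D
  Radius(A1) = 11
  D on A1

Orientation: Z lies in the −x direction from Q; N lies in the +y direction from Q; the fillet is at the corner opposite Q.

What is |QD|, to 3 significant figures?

69.1

Q is at the origin; QZ is horizontal with |QZ| = 57.6 and Z on the −x side, so Z = (-57.6, 0.00). Q and N share the same x with |QN| = 51.0 and N on the +y side, so N = (0.00, 51.0). The virtual corner opposite Q is at (-57.6, 51.0). A1 meets ZT tangentially, so WT is at right angles to ZT and A1 meets DN tangentially, so WD is at right angles to DN, with radius 11.0, so the center W sits 11.0 in from both sides at W = (-46.6, 40.0). That places the tangent points at T = (-57.6, 40.0) on ZT and D = (-46.6, 51.0) on DN. Then |QD| = |D − Q| = 69.1.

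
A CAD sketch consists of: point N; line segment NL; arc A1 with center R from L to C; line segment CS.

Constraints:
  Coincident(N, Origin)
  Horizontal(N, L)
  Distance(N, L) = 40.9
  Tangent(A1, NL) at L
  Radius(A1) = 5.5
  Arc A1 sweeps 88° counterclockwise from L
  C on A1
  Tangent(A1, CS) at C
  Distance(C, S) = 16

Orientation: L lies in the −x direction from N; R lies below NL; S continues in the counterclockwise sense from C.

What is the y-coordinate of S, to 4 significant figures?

-21.30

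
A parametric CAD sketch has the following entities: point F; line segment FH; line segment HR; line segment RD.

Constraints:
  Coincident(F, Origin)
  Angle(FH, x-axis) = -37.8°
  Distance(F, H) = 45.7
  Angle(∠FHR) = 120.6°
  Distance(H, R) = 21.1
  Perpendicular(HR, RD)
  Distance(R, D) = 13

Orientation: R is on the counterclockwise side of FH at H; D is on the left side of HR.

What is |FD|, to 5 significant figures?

51.591

F is at the origin; FH runs at -37.8° with length 45.7, so H = 45.7·(cos -37.8°, sin -37.8°) = (36.110, -28.010). ∠FHR = 120.6°, so HR runs at -37.8° + (180° − 120.6°) = 21.600° from the x-axis; with |HR| = 21.1, R = H + 21.1·(cos 21.600°, sin 21.600°) = (55.728, -20.242). HR is perpendicular to RD; with |RD| = 13.0 on the left of HR, D = R + 13.0·(-0.36812, 0.92978) = (50.943, -8.1553). Then |FD| = |D − F| = 51.591.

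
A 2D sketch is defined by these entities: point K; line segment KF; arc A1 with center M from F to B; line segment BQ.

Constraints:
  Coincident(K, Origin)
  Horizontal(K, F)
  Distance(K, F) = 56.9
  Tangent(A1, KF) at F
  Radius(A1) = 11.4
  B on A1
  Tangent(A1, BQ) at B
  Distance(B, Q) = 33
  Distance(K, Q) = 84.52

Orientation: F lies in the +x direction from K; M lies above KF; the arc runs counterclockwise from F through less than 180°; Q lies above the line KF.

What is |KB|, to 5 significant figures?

68.850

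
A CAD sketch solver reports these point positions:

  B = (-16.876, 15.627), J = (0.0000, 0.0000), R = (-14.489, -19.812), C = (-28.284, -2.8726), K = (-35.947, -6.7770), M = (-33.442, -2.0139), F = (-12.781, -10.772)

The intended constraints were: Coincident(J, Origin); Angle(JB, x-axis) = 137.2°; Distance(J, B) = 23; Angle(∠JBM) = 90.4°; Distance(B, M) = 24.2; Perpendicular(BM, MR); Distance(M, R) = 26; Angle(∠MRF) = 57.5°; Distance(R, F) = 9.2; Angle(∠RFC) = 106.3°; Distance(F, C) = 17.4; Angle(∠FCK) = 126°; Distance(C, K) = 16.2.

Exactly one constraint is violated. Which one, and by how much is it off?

Distance(C, K) = 16.2 — off by 7.60.

J = (0.00, 0.00) ✓; JB at 137.2° ✓; |JB| = 23.00 ✓; ∠JBM = 90.40° ✓; |BM| = 24.20 ✓; ∠(BM, MR) = 90.00° ✓; |MR| = 26.00 ✓; ∠MRF = 57.50° ✓; |RF| = 9.200 ✓; ∠RFC = 106.3° ✓; |FC| = 17.40 ✓; ∠FCK = 126.0° ✓; |CK| = 8.600 ✗.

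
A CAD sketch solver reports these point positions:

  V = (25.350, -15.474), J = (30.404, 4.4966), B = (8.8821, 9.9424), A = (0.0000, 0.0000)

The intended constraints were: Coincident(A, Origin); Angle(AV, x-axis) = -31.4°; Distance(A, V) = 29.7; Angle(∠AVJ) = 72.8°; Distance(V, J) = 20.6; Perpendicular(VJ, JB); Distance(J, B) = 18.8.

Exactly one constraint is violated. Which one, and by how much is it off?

Distance(J, B) = 18.8 — off by 3.40.

A = (0.00, 0.00) ✓; AV at -31.40° ✓; |AV| = 29.70 ✓; ∠AVJ = 72.80° ✓; |VJ| = 20.60 ✓; ∠(VJ, JB) = 90.00° ✓; |JB| = 22.20 ✗.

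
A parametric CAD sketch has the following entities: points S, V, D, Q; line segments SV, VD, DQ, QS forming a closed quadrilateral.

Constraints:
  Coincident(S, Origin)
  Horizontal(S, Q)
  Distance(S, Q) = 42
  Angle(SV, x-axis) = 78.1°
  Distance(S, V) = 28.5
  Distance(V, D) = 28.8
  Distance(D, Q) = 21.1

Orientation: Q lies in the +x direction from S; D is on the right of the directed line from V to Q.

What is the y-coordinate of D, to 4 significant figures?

3.497

S is at the origin; S and Q share the same y with |SQ| = 42.0 and Q in +x, so Q = (42.0, 0). SV runs at 78.1° with |SV| = 28.5, so V = (5.877, 27.89). D is determined by |VD| = 28.8 and |DQ| = 21.1 together: it lies at the intersection of circle(V, 28.8) and circle(Q, 21.1). With |VQ| = 45.64, the foot of the radical line on VQ is 27.03 from V and the perpendicular offset is √(28.8² − 27.03²) = 9.948. Taking the right-of-VQ solution: D = (21.19, 3.497).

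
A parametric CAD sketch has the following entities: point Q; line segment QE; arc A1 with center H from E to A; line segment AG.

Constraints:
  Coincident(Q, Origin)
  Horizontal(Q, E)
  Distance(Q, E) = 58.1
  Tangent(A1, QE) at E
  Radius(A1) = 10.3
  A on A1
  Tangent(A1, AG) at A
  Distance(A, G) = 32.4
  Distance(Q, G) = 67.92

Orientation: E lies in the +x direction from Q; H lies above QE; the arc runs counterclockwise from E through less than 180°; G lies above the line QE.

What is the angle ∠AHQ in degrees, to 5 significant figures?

162.02°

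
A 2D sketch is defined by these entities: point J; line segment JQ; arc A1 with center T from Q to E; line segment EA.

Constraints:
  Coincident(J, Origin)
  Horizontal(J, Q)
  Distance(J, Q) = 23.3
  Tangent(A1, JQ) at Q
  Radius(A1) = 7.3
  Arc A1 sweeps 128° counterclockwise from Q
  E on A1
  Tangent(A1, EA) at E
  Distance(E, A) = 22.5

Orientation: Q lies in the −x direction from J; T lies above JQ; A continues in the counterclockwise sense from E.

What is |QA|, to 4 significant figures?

30.62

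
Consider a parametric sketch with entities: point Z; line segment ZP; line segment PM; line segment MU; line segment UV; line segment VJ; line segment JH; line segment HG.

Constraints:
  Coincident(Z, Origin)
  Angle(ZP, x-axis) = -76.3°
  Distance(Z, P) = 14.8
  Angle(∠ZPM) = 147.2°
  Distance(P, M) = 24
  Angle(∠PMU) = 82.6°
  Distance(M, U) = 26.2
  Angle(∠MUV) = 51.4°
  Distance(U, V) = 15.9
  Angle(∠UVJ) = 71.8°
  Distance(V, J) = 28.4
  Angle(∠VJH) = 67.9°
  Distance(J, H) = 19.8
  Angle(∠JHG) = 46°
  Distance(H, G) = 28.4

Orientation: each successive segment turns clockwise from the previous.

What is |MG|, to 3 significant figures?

9.90

Z is at the origin; ZP runs at -76.3° with length 14.8, so P = (3.51, -14.4). ∠ZPM = 147.2° gives PM at -109° from the x-axis; with |PM| = 24.0, M = (-4.35, -37.1). ∠PMU = 82.6° gives MU at 154° from the x-axis; with |MU| = 26.2, U = (-27.8, -25.4). ∠MUV = 51.4° gives UV at 24.9° from the x-axis; with |UV| = 15.9, V = (-13.4, -18.7). ∠UVJ = 71.8° gives VJ at -83.3° from the x-axis; with |VJ| = 28.4, J = (-10.1, -46.9). ∠VJH = 67.9° gives JH at 165° from the x-axis; with |JH| = 19.8, H = (-29.1, -41.6). ∠JHG = 46.0° gives HG at 30.6° from the x-axis; with |HG| = 28.4, G = (-4.70, -27.2). Then |MG| = |G − M| = 9.90.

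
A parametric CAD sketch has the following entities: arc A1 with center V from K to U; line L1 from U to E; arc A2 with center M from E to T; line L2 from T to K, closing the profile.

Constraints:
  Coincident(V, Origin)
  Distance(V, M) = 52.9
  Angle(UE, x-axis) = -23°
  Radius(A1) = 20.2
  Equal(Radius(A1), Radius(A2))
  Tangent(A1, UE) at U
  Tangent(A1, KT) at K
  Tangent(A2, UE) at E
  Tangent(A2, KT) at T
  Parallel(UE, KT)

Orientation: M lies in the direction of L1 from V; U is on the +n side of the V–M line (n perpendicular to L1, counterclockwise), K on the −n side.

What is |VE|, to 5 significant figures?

56.626

Tangency of A1 to both parallel lines with radius 20.2 puts U and K at V ± 20.2·n: U = (7.8928, 18.594), K = (-7.8928, -18.594). Equal radii place E and T the same way about M: E = M + 20.2·n = (56.587, -2.0755), T = M − 20.2·n = (40.802, -39.264). Then |VE| = |E − V| = 56.626.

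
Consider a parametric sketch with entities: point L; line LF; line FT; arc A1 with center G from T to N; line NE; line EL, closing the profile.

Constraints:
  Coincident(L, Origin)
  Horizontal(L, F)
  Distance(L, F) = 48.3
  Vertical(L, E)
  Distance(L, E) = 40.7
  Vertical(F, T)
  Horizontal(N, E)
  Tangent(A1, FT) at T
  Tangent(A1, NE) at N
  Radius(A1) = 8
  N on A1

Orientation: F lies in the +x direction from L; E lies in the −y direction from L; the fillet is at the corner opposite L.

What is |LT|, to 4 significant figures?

58.33

The virtual corner opposite L is at (48.30, -40.70). Tangency of A1 to FT means the radius GT is perpendicular to FT and the tangent condition forces GN to be normal to NE, with radius 8.0, so the center G sits 8.0 in from both sides at G = (40.30, -32.70). That places the tangent points at T = (48.30, -32.70) on FT and N = (40.30, -40.70) on NE. Then |LT| = |T − L| = 58.33.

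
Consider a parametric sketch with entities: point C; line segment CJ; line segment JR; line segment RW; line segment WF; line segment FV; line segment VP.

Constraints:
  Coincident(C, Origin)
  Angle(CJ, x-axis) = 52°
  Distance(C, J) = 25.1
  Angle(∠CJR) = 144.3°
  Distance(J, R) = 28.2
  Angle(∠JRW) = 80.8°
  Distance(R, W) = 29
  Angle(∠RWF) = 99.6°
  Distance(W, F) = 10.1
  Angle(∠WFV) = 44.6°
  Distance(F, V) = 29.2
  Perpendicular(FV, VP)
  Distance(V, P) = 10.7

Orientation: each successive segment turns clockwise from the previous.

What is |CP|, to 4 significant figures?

62.07

C is at the origin; CJ runs at 52.0° with length 25.1, so J = (15.45, 19.78). ∠CJR = 144.3° gives JR at 16.30° from the x-axis; with |JR| = 28.2, R = (42.52, 27.69). ∠JRW = 80.8° gives RW at -82.90° from the x-axis; with |RW| = 29.0, W = (46.10, -1.084). ∠RWF = 99.6° gives WF at -163.3° from the x-axis; with |WF| = 10.1, F = (36.43, -3.986). ∠WFV = 44.6° gives FV at 61.30° from the x-axis; with |FV| = 29.2, V = (50.45, 21.63). The perpendicularity gives VP at right angles to FV, so VP runs at -28.70°; with |VP| = 10.7, P = (59.84, 16.49). Then |CP| = |P − C| = 62.07.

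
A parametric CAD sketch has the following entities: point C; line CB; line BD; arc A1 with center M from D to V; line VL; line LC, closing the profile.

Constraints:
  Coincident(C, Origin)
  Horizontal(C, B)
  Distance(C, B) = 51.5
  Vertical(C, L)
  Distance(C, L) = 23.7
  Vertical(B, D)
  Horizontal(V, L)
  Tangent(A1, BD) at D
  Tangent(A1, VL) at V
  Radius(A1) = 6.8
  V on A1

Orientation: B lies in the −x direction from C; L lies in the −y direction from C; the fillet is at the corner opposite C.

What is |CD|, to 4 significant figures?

54.20

The virtual corner opposite C is at (-51.50, -23.70). Tangency of A1 to BD means the radius MD is perpendicular to BD and the tangent condition forces MV to be normal to VL, with radius 6.8, so the center M sits 6.8 in from both sides at M = (-44.70, -16.90). That places the tangent points at D = (-51.50, -16.90) on BD and V = (-44.70, -23.70) on VL. Then |CD| = |D − C| = 54.20.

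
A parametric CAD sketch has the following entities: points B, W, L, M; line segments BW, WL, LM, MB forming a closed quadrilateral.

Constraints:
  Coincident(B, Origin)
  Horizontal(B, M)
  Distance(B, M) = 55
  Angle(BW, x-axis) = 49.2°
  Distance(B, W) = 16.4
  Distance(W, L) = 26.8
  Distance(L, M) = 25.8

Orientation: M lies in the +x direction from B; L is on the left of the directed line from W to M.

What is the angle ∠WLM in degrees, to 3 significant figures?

122°

Checks: |WL| = 26.80 ✓; |LM| = 25.80 ✓.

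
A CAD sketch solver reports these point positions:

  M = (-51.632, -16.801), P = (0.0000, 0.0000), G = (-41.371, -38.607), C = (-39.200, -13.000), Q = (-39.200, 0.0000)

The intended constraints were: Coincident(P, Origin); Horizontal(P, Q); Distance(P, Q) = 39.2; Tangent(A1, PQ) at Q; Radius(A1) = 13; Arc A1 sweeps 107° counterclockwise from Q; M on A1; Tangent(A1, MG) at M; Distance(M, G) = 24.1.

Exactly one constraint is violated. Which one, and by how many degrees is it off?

Tangent(A1, MG) at M — off by 8.20°.

P = (0.00, 0.00) ✓; P.y = 0.00, Q.y = 0.00 ✓; |PQ| = 39.20 ✓; ∠(CQ, QP) = 90.00° ✓; |CQ| = 13.00 ✓; bearing(C→M) − bearing(C→Q) = 107.0° ✓; |CM| = 13.00 ✓; ∠(CM, MG) = 81.80° ✗; |MG| = 24.10 ✓.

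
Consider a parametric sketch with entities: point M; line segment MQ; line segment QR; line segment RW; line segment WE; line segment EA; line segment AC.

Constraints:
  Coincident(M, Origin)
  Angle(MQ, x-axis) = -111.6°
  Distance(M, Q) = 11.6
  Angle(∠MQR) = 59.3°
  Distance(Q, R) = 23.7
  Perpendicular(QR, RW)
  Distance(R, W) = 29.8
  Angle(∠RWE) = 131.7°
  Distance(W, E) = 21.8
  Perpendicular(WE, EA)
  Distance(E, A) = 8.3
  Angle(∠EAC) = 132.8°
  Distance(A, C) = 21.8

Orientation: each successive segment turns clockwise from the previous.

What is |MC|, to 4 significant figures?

6.715

M is at the origin; MQ runs at -111.6° with length 11.6, so Q = (-4.270, -10.79). ∠MQR = 59.3° gives QR at 127.7° from the x-axis; with |QR| = 23.7, R = (-18.76, 7.967). QR ⟂ RW, so RW runs at 37.70°; with |RW| = 29.8, W = (4.815, 26.19). ∠RWE = 131.7° gives WE at -10.60° from the x-axis; with |WE| = 21.8, E = (26.24, 22.18). WE ⟂ EA, so EA runs at -100.6°; with |EA| = 8.3, A = (24.72, 14.02). ∠EAC = 132.8° gives AC at -147.8° from the x-axis; with |AC| = 21.8, C = (6.269, 2.405). Then |MC| = |C − M| = 6.715.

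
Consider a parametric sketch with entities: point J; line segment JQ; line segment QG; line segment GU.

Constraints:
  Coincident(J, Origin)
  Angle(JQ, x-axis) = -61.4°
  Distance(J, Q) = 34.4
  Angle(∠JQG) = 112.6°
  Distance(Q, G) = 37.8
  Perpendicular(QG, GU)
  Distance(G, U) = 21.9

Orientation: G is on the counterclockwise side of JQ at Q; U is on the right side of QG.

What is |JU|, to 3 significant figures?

74.0

∠JQG = 112.6°, so QG runs at -61.4° + (180° − 112.6°) = 6.00° from the x-axis; with |QG| = 37.8, G = Q + 37.8·(cos 6.00°, sin 6.00°) = (54.1, -26.3). QG is perpendicular to GU; with |GU| = 21.9 on the right of QG, U = G + 21.9·(0.105, -0.995) = (56.3, -48.0). Then |JU| = |U − J| = 74.0.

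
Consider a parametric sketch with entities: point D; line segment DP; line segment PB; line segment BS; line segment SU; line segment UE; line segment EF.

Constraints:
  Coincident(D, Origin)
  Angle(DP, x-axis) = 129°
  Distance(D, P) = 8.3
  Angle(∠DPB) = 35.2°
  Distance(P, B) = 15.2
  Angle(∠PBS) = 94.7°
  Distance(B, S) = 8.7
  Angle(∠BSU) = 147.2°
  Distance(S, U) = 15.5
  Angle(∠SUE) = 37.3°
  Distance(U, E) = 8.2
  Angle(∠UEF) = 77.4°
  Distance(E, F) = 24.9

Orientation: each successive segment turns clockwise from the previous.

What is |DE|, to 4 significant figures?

9.479

∠BSU = 147.2° gives SU at -133.9° from the x-axis; with |SU| = 15.5, U = (-3.020, -17.39). ∠SUE = 37.3° gives UE at 83.40° from the x-axis; with |UE| = 8.2, E = (-2.078, -9.248). Then |DE| = |E − D| = 9.479.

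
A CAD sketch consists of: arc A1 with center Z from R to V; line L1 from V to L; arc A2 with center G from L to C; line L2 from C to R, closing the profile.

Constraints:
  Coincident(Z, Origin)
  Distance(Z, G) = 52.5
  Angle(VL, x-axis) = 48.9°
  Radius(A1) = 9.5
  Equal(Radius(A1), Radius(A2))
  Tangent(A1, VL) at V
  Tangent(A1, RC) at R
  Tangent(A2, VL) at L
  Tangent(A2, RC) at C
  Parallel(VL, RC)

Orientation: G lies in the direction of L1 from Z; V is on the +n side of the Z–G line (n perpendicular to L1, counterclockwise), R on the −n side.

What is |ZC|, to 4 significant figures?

53.35

The slot axis is L1's direction at 48.9°, so u = (cos 48.9°, sin 48.9°) = (0.6574, 0.7536) and n = (−sin 48.9°, cos 48.9°) = (-0.7536, 0.6574). Z is at the origin and G lies 52.5 along u from Z, so G = 52.5·u = (34.51, 39.56). Tangency of A1 to both parallel lines with radius 9.5 puts V and R at Z ± 9.5·n: V = (-7.159, 6.245), R = (7.159, -6.245). Equal radii place L and C the same way about G: L = G + 9.5·n = (27.35, 45.81), C = G − 9.5·n = (41.67, 33.32). Then |ZC| = |C − Z| = 53.35.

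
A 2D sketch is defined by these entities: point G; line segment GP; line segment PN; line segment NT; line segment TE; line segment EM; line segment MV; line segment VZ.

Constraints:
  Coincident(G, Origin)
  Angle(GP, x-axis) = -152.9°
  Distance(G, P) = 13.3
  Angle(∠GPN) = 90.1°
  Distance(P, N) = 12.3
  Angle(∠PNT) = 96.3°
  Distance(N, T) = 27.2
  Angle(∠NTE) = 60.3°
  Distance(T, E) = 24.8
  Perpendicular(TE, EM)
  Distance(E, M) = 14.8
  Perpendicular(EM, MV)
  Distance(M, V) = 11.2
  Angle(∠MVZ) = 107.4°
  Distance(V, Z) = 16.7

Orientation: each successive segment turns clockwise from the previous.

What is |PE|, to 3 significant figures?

18.7

G is at the origin; GP runs at -152.9° with length 13.3, so P = (-11.8, -6.06). ∠GPN = 90.1° gives PN at 117° from the x-axis; with |PN| = 12.3, N = (-17.5, 4.88). ∠PNT = 96.3° gives NT at 33.5° from the x-axis; with |NT| = 27.2, T = (5.22, 19.9). ∠NTE = 60.3° gives TE at -86.2° from the x-axis; with |TE| = 24.8, E = (6.86, -4.85). Then |PE| = |E − P| = 18.7.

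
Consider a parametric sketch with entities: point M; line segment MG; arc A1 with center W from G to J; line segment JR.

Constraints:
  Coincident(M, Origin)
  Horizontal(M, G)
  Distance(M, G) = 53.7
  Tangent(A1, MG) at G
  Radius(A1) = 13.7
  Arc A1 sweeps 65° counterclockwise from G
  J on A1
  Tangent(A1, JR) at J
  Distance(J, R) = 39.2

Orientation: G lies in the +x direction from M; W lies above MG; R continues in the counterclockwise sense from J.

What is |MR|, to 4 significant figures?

93.40

M is at the origin; M and G share the same y with |MG| = 53.7 and G on the +x side, so G = (53.70, 0.000). Since A1 is tangent to MG there, WG ⟂ MG, so W = G + (0, 13.7) = (53.70, 13.70). On A1, G sits at bearing -90° from W; a 65° counterclockwise sweep puts J at bearing -25°, so J = W + 13.7·(cos -25°, sin -25°) = (66.12, 7.910). The tangent condition forces WJ to be normal to JR, so JR runs along (−sin -25°, cos -25°); with |JR| = 39.2, R = (82.68, 43.44). Then |MR| = |R − M| = 93.40.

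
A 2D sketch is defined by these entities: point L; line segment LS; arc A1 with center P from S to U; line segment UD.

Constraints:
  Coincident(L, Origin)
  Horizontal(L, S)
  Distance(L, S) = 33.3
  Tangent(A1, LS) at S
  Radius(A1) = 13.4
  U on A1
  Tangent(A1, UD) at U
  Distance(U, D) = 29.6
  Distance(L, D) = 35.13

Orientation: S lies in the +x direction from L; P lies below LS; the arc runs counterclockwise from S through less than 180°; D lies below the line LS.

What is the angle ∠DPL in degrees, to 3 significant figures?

61.6°

Checks: |LS| = 33.30 ✓; |PU| = 13.40 ✓; ∠(PU, UD) = 90.00° ✓; |UD| = 29.60 ✓; |LD| = 35.13 ✓.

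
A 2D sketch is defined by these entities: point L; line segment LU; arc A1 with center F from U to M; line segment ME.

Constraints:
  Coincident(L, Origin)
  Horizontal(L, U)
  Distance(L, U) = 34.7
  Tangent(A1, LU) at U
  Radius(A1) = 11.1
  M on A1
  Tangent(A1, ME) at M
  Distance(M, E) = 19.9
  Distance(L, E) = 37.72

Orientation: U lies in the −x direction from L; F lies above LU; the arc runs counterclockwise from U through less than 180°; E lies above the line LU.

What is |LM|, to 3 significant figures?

25.8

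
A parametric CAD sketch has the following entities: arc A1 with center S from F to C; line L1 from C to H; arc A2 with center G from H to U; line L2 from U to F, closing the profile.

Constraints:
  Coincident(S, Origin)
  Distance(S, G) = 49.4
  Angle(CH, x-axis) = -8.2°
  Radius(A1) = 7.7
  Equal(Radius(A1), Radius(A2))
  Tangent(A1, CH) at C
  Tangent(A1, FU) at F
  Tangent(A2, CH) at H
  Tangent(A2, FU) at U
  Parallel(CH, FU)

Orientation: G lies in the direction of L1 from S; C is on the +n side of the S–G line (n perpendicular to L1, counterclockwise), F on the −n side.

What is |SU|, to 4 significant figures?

50.00

Tangency of A1 to both parallel lines with radius 7.7 puts C and F at S ± 7.7·n: C = (1.098, 7.621), F = (-1.098, -7.621). Equal radii place H and U the same way about G: H = G + 7.7·n = (49.99, 0.5754), U = G − 7.7·n = (47.80, -14.67). Then |SU| = |U − S| = 50.00.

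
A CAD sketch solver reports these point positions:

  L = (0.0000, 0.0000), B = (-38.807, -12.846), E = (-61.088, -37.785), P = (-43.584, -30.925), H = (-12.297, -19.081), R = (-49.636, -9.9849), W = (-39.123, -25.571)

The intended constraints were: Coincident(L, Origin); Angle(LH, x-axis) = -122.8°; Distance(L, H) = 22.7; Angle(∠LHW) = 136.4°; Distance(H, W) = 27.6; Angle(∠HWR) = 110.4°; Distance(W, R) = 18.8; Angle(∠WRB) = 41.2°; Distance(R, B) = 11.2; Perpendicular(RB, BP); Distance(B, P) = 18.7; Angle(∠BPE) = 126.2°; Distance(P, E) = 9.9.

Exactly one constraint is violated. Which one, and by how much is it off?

Distance(P, E) = 9.9 — off by 8.90.

L = (0.00, 0.00) ✓; LH at -122.8° ✓; |LH| = 22.70 ✓; ∠LHW = 136.4° ✓; |HW| = 27.60 ✓; ∠HWR = 110.4° ✓; |WR| = 18.80 ✓; ∠WRB = 41.20° ✓; |RB| = 11.20 ✓; ∠(RB, BP) = 90.00° ✓; |BP| = 18.70 ✓; ∠BPE = 126.2° ✓; |PE| = 18.80 ✗.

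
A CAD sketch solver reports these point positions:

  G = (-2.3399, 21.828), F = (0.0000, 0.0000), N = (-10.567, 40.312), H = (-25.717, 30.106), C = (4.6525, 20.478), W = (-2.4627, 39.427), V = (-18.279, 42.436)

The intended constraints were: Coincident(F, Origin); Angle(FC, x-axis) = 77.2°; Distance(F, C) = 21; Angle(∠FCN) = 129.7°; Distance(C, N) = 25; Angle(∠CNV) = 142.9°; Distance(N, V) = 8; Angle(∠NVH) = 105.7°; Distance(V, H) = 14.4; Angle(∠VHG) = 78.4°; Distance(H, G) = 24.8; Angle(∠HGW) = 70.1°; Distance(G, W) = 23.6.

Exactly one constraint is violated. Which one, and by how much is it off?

Distance(G, W) = 23.6 — off by 6.00.

F = (0.00, 0.00) ✓; FC at 77.20° ✓; |FC| = 21.00 ✓; ∠FCN = 129.7° ✓; |CN| = 25.00 ✓; ∠CNV = 142.9° ✓; |NV| = 7.999 ✓; ∠NVH = 105.7° ✓; |VH| = 14.40 ✓; ∠VHG = 78.40° ✓; |HG| = 24.80 ✓; ∠HGW = 70.10° ✓; |GW| = 17.60 ✗.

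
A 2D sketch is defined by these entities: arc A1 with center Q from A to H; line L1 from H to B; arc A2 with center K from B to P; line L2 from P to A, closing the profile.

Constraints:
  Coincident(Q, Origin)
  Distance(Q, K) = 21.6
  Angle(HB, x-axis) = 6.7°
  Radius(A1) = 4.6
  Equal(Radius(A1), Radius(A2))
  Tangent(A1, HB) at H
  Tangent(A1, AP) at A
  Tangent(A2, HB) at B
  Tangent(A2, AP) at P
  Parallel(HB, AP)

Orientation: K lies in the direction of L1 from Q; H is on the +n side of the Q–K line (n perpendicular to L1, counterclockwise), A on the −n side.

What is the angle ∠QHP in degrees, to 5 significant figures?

66.930°

Tangency of A1 to both parallel lines with radius 4.6 puts H and A at Q ± 4.6·n: H = (-0.53669, 4.5686), A = (0.53669, -4.5686). Equal radii place B and P the same way about K: B = K + 4.6·n = (20.916, 7.0887), P = K − 4.6·n = (21.989, -2.0485). Then cos ∠QHP = HQ·HP / (|HQ||HP|), giving 66.930°.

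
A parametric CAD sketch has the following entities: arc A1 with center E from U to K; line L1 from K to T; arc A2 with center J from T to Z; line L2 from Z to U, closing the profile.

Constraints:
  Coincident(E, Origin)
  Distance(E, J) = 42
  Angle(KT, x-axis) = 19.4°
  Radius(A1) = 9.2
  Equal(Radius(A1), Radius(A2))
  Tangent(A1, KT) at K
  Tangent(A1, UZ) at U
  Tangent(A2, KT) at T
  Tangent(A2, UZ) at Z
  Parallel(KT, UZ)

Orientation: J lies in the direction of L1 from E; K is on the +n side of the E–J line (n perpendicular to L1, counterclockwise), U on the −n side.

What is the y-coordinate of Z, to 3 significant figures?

5.27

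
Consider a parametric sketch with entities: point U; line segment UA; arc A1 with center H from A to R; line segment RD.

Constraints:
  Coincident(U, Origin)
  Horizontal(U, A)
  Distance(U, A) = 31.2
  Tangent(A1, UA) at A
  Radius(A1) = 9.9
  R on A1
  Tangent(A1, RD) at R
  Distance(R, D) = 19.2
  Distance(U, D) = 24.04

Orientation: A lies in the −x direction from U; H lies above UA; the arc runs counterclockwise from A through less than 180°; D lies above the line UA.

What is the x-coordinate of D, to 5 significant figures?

-12.423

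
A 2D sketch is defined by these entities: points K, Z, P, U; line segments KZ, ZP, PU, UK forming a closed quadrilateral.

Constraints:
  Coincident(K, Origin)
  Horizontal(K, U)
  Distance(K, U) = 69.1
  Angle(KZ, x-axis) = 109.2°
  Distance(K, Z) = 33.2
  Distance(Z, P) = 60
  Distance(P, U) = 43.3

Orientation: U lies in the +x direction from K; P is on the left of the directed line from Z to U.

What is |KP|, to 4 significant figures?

61.88

Checks: |ZP| = 60.00 ✓; |PU| = 43.30 ✓.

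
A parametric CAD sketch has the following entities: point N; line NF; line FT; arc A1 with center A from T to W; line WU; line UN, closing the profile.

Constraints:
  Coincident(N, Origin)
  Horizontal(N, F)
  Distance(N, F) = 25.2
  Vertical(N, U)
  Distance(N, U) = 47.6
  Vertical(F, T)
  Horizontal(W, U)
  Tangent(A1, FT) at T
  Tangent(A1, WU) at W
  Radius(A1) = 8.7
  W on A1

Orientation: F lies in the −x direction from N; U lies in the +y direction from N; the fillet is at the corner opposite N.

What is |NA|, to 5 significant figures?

42.255

N is at the origin; NF is horizontal with |NF| = 25.2 and F on the −x side, so F = (-25.200, 0.0000). NU is vertical with |NU| = 47.6 and U on the +y side, so U = (0.0000, 47.600). The virtual corner opposite N is at (-25.200, 47.600). A1 meets FT tangentially, so AT is at right angles to FT and tangency of A1 to WU means the radius AW is perpendicular to WU, with radius 8.7, so the center A sits 8.7 in from both sides at A = (-16.500, 38.900). Then |NA| = |A − N| = 42.255.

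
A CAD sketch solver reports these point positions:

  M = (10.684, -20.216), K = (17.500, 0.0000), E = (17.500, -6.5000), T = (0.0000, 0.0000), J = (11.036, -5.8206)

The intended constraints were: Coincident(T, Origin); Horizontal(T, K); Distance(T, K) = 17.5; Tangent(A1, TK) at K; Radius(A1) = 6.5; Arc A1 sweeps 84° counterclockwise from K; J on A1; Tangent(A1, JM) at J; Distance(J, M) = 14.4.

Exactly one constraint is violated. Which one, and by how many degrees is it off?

Tangent(A1, JM) at J — off by 4.60°.

T = (0.00, 0.00) ✓; T.y = 0.00, K.y = 0.00 ✓; |TK| = 17.50 ✓; ∠(EK, KT) = 90.00° ✓; |EK| = 6.500 ✓; bearing(E→J) − bearing(E→K) = 84.00° ✓; |EJ| = 6.500 ✓; ∠(EJ, JM) = 85.40° ✗; |JM| = 14.40 ✓.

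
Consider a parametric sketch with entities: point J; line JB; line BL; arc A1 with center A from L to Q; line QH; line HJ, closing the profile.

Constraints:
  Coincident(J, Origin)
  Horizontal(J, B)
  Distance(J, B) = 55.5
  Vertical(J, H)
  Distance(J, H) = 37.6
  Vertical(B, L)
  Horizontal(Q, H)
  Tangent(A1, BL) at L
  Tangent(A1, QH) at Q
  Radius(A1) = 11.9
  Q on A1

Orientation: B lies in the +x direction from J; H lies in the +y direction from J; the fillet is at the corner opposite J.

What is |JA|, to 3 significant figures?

50.6

J is at the origin; JB is horizontal with |JB| = 55.5 and B on the +x side, so B = (55.5, 0.00). J and H share the same x with |JH| = 37.6 and H on the +y side, so H = (0.00, 37.6). The virtual corner opposite J is at (55.5, 37.6). A1 meets BL tangentially, so AL is at right angles to BL and A1 meets QH tangentially, so AQ is at right angles to QH, with radius 11.9, so the center A sits 11.9 in from both sides at A = (43.6, 25.7). Then |JA| = |A − J| = 50.6.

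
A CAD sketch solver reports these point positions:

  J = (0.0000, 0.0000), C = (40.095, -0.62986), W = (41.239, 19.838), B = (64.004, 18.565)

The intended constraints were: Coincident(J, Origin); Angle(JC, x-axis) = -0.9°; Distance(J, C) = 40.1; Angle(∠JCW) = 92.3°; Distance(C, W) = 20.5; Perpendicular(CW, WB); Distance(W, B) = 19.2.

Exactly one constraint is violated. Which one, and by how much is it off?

Distance(W, B) = 19.2 — off by 3.60.

J = (0.00, 0.00) ✓; JC at -0.9000° ✓; |JC| = 40.10 ✓; ∠JCW = 92.30° ✓; |CW| = 20.50 ✓; ∠(CW, WB) = 90.00° ✓; |WB| = 22.80 ✗.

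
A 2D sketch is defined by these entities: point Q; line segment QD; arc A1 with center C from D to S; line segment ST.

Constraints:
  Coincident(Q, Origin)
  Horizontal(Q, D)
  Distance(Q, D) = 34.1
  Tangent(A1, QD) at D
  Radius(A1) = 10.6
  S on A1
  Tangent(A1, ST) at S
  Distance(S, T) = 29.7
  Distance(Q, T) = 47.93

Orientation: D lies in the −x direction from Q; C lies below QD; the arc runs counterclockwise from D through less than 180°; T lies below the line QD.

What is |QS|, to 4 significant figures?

45.86

Q is at the origin; Q and D share the same y with |QD| = 34.1 and D on the −x side, so D = (-34.10, 0.000). The tangent condition forces CD to be normal to QD, so C = D + (0, -10.6) = (-34.10, -10.60). Since CS ⟂ ST (tangency), |CT| = √(10.6² + 29.7²) = 31.53 regardless of where S sits on A1. So T lies on both circle(Q, 47.93) and circle(C, 31.53); the below-QD intersection is T = (-25.11, -40.83). S is the foot of the tangent from T: S = (-42.65, -16.86).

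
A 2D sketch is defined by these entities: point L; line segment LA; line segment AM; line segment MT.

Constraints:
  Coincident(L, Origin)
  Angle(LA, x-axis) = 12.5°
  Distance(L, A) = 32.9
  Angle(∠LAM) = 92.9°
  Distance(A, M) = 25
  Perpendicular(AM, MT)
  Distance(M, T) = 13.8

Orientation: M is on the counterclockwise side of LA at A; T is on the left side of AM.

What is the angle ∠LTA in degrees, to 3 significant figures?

64.5°

L is at the origin; LA runs at 12.5° with length 32.9, so A = 32.9·(cos 12.5°, sin 12.5°) = (32.1, 7.12). ∠LAM = 92.9°, so AM runs at 12.5° + (180° − 92.9°) = 99.6° from the x-axis; with |AM| = 25.0, M = A + 25.0·(cos 99.6°, sin 99.6°) = (28.0, 31.8). AM is perpendicular to MT; with |MT| = 13.8 on the left of AM, T = M + 13.8·(-0.986, -0.167) = (14.3, 29.5). Then cos ∠LTA = TL·TA / (|TL||TA|), giving 64.5°.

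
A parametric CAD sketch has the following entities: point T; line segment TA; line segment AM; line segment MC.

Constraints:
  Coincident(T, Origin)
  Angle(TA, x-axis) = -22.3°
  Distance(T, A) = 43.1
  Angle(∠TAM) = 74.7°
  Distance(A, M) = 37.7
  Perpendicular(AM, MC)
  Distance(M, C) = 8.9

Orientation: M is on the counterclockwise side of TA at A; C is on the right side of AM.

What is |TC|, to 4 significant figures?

56.93

T is at the origin; TA runs at -22.3° with length 43.1, so A = 43.1·(cos -22.3°, sin -22.3°) = (39.88, -16.35). ∠TAM = 74.7°, so AM runs at -22.3° + (180° − 74.7°) = 83.00° from the x-axis; with |AM| = 37.7, M = A + 37.7·(cos 83.00°, sin 83.00°) = (44.47, 21.06). AM ⟂ MC; with |MC| = 8.9 on the right of AM, C = M + 8.9·(0.9925, -0.1219) = (53.30, 19.98). Then |TC| = |C − T| = 56.93.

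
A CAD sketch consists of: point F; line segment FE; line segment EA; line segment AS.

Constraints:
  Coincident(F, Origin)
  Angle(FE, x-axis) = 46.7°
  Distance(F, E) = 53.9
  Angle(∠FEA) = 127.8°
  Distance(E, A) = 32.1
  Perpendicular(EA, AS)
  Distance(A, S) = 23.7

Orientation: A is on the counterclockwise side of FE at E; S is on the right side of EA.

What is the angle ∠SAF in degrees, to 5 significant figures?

123.18°

F is at the origin; FE runs at 46.7° with length 53.9, so E = 53.9·(cos 46.7°, sin 46.7°) = (36.966, 39.227). ∠FEA = 127.8°, so EA runs at 46.7° + (180° − 127.8°) = 98.900° from the x-axis; with |EA| = 32.1, A = E + 32.1·(cos 98.900°, sin 98.900°) = (31.999, 70.940). The perpendicularity gives AS at right angles to EA; with |AS| = 23.7 on the right of EA, S = A + 23.7·(0.98796, 0.15471) = (55.414, 74.607). Then cos ∠SAF = AS·AF / (|AS||AF|), giving 123.18°.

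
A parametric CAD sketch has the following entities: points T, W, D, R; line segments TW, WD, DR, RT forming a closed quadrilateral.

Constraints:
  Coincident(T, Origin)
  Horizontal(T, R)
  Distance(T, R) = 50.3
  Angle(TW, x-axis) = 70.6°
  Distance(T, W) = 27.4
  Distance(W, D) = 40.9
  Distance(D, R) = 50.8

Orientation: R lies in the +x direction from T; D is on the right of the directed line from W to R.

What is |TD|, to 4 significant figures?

14.44

T is at the origin; TR is horizontal with |TR| = 50.3 and R in +x, so R = (50.3, 0). TW runs at 70.6° with |TW| = 27.4, so W = (9.101, 25.84). D is determined by |WD| = 40.9 and |DR| = 50.8 together: it lies at the intersection of circle(W, 40.9) and circle(R, 50.8). With |WR| = 48.63, the foot of the radical line on WR is 14.98 from W and the perpendicular offset is √(40.9² − 14.98²) = 38.06. Taking the right-of-WR solution: D = (1.571, -14.36).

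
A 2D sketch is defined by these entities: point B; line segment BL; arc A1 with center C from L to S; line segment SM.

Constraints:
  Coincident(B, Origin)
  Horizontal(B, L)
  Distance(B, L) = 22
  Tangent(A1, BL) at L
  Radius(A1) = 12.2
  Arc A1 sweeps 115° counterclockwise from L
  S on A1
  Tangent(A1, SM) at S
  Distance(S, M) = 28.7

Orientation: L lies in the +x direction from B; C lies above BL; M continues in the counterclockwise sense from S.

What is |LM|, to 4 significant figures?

43.38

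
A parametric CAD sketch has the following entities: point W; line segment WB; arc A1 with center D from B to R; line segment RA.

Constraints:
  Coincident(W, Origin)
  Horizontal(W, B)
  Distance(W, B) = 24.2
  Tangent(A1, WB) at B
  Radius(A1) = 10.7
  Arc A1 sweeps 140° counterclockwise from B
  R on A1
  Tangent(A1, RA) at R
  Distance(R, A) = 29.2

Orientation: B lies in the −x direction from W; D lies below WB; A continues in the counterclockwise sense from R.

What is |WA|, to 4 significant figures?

38.66

W is at the origin; WB is horizontal with |WB| = 24.2 and B on the −x side, so B = (-24.20, 0.000). Tangency of A1 to WB means the radius DB is perpendicular to WB, so D = B + (0, -10.7) = (-24.20, -10.70). On A1, B sits at bearing 90° from D; a 140° counterclockwise sweep puts R at bearing 230°, so R = D + 10.7·(cos 230°, sin 230°) = (-31.08, -18.90). A1 meets RA tangentially, so DR is at right angles to RA, so RA runs along (−sin 230°, cos 230°); with |RA| = 29.2, A = (-8.709, -37.67). Then |WA| = |A − W| = 38.66.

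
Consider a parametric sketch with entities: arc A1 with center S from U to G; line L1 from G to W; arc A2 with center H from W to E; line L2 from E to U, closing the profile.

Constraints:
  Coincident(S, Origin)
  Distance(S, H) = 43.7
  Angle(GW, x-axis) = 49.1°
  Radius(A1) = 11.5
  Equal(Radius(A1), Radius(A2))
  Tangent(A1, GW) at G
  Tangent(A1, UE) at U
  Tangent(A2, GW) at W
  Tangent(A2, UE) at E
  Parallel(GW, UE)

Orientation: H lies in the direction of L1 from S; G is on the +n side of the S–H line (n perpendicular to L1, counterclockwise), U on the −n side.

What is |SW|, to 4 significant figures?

45.19

The slot axis is L1's direction at 49.1°, so u = (cos 49.1°, sin 49.1°) = (0.6547, 0.7559) and n = (−sin 49.1°, cos 49.1°) = (-0.7559, 0.6547). S is at the origin and H lies 43.7 along u from S, so H = 43.7·u = (28.61, 33.03). Tangency of A1 to both parallel lines with radius 11.5 puts G and U at S ± 11.5·n: G = (-8.692, 7.530), U = (8.692, -7.530). Equal radii place W and E the same way about H: W = H + 11.5·n = (19.92, 40.56), E = H − 11.5·n = (37.30, 25.50). Then |SW| = |W − S| = 45.19.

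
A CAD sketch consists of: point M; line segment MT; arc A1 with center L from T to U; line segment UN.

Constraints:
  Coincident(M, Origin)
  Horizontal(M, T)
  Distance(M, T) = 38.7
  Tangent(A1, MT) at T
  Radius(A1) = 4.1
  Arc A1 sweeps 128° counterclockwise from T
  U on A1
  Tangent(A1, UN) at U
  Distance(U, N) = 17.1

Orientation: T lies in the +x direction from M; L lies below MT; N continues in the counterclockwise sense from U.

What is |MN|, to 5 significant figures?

50.197

M is at the origin; M and T share the same y with |MT| = 38.7 and T on the +x side, so T = (38.700, 0.0000). Tangency of A1 to MT means the radius LT is perpendicular to MT, so L = T + (0, -4.1) = (38.700, -4.1000). On A1, T sits at bearing 90° from L; a 128° counterclockwise sweep puts U at bearing 218°, so U = L + 4.1·(cos 218°, sin 218°) = (35.469, -6.6242). Tangency of A1 to UN means the radius LU is perpendicular to UN, so UN runs along (−sin 218°, cos 218°); with |UN| = 17.1, N = (45.997, -20.099). Then |MN| = |N − M| = 50.197.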